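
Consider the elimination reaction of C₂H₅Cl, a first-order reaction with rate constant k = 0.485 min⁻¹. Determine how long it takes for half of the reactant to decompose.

1.429 min

Step 1: For a first-order reaction, t₁/₂ = ln(2)/k
Step 2: t₁/₂ = ln(2)/0.485
Step 3: t₁/₂ = 0.6931/0.485 = 1.429 min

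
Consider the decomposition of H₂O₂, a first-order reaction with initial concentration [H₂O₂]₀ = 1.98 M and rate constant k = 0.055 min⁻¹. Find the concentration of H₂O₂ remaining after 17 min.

0.7773 M

Step 1: For a first-order reaction: [H₂O₂] = [H₂O₂]₀ × e^(-kt)
Step 2: [H₂O₂] = 1.98 × e^(-0.055 × 17)
Step 3: [H₂O₂] = 1.98 × e^(-0.935)
Step 4: [H₂O₂] = 1.98 × 0.392586 = 0.7773 M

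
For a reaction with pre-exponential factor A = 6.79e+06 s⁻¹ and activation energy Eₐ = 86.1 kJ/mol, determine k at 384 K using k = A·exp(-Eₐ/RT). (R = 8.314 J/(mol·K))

1.32e-05 s⁻¹

Step 1: Use the Arrhenius equation: k = A × exp(-Eₐ/RT)
Step 2: Convert Eₐ to J/mol: 86.1 kJ/mol = 86100 J/mol
Step 3: Calculate the exponent: -Eₐ/(RT) = -86100/(8.314 × 384) = -26.96882
Step 4: k = 6.79e+06 × exp(-26.96882)
Step 5: k = 6.79e+06 × 1.93906e-12 = 1.3166e-05 s⁻¹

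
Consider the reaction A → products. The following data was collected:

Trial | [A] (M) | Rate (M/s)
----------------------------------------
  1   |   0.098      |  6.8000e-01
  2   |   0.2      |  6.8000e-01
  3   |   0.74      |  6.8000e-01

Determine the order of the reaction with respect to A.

zeroth order (0)

Step 1: Compare trials - when concentration changes, rate stays constant.
Step 2: rate₂/rate₁ = 6.8000e-01/6.8000e-01 = 1
Step 3: [A]₂/[A]₁ = 0.2/0.098 = 2.041
Step 4: Since rate ratio ≈ (conc ratio)^0, the reaction is zeroth order.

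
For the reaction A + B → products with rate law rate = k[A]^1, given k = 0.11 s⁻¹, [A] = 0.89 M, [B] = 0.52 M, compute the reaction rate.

0.0979 M/s

Step 1: The rate law is rate = k[A]^1
Step 2: Note that the rate does not depend on [B] (zero order in B).
Step 3: rate = 0.11 × (0.89)^1 = 0.0979 M/s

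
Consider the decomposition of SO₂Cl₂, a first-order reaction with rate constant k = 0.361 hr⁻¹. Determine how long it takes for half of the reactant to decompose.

1.92 hr

Step 1: For a first-order reaction, t₁/₂ = ln(2)/k
Step 2: t₁/₂ = ln(2)/0.361
Step 3: t₁/₂ = 0.6931/0.361 = 1.92 hr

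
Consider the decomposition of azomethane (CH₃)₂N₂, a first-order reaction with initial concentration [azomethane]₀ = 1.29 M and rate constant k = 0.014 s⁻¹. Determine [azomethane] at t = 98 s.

0.3271 M

Step 1: For a first-order reaction: [azomethane] = [azomethane]₀ × e^(-kt)
Step 2: [azomethane] = 1.29 × e^(-0.014 × 98)
Step 3: [azomethane] = 1.29 × e^(-1.372)
Step 4: [azomethane] = 1.29 × 0.253599 = 0.3271 M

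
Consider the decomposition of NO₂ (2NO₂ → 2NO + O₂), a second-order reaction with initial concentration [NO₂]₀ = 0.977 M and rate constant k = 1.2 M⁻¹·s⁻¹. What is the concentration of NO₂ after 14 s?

0.05611 M

Step 1: For a second-order reaction: 1/[NO₂] = 1/[NO₂]₀ + kt
Step 2: 1/[NO₂] = 1/0.977 + 1.2 × 14
Step 3: 1/[NO₂] = 1.024 + 16.8 = 17.82
Step 4: [NO₂] = 1/17.82 = 0.05611 M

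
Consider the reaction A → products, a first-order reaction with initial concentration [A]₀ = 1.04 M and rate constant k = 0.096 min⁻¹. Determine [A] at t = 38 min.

0.02708 M

Step 1: For a first-order reaction: [A] = [A]₀ × e^(-kt)
Step 2: [A] = 1.04 × e^(-0.096 × 38)
Step 3: [A] = 1.04 × e^(-3.648)
Step 4: [A] = 1.04 × 0.0260432 = 0.02708 M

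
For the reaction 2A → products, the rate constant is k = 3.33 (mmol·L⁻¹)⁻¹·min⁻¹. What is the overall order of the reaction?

second order (2)

Step 1: The units of k for an nth-order reaction are (concentration)^(1-n)·(time)⁻¹.
Step 2: Here k has units (mmol·L⁻¹)⁻¹·min⁻¹, so the concentration exponent is -1.
Step 3: 1 - n = -1 ⇒ n = 2. The reaction is second order.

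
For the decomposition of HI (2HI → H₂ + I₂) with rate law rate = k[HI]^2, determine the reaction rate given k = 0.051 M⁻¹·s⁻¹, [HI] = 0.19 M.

0.001841 M/s

Step 1: Identify the rate law: rate = k[HI]^2
Step 2: Substitute values: rate = 0.051 × (0.19)^2
Step 3: Calculate: rate = 0.051 × 0.0361 = 0.0018411 M/s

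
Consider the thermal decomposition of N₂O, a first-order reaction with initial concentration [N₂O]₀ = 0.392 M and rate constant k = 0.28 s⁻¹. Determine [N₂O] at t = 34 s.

2.876e-05 M

Step 1: For a first-order reaction: [N₂O] = [N₂O]₀ × e^(-kt)
Step 2: [N₂O] = 0.392 × e^(-0.28 × 34)
Step 3: [N₂O] = 0.392 × e^(-9.52)
Step 4: [N₂O] = 0.392 × 7.33697e-05 = 2.876e-05 M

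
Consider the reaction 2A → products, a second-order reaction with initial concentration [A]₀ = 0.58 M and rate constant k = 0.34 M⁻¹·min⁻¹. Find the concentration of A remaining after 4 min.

0.3242 M

Step 1: For a second-order reaction: 1/[A] = 1/[A]₀ + kt
Step 2: 1/[A] = 1/0.58 + 0.34 × 4
Step 3: 1/[A] = 1.724 + 1.36 = 3.084
Step 4: [A] = 1/3.084 = 0.3242 M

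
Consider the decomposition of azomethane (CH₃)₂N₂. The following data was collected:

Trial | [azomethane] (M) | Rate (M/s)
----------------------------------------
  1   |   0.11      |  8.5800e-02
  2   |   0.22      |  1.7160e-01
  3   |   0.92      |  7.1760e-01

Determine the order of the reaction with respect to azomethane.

first order (1)

Step 1: Compare trials to find order n where rate₂/rate₁ = ([azomethane]₂/[azomethane]₁)^n
Step 2: rate₂/rate₁ = 1.7160e-01/8.5800e-02 = 2
Step 3: [azomethane]₂/[azomethane]₁ = 0.22/0.11 = 2
Step 4: n = ln(2)/ln(2) = 1.00 ≈ 1
Step 5: The reaction is first order in azomethane.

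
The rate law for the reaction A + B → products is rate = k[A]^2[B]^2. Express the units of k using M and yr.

M⁻³·yr⁻¹

Step 1: Overall order = 2 + 2 = 4.
Step 2: rate has units M·yr⁻¹; [A]^2[B]^2 has units M^4.
Step 3: k = rate/([A]^2[B]^2), so units of k = M^(1-4)·yr⁻¹ = M⁻³·yr⁻¹.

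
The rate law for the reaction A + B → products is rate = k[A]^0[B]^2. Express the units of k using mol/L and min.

(mol/L)⁻¹·min⁻¹

Step 1: Overall order = 0 + 2 = 2.
Step 2: rate has units mol/L·min⁻¹; [A]^0[B]^2 has units (mol/L)^2.
Step 3: k = rate/([A]^0[B]^2), so units of k = (mol/L)^(1-2)·min⁻¹ = (mol/L)⁻¹·min⁻¹.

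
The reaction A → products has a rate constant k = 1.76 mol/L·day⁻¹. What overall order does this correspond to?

zeroth order (0)

Step 1: The units of k for an nth-order reaction are (concentration)^(1-n)·(time)⁻¹.
Step 2: Here k has units mol/L·day⁻¹, so the concentration exponent is 1.
Step 3: 1 - n = 1 ⇒ n = 0. The reaction is zeroth order.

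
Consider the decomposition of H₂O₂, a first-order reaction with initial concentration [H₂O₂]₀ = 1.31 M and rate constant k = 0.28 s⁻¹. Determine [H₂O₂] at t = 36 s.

5.49e-05 M

Step 1: For a first-order reaction: [H₂O₂] = [H₂O₂]₀ × e^(-kt)
Step 2: [H₂O₂] = 1.31 × e^(-0.28 × 36)
Step 3: [H₂O₂] = 1.31 × e^(-10.08)
Step 4: [H₂O₂] = 1.31 × 4.19094e-05 = 5.49e-05 M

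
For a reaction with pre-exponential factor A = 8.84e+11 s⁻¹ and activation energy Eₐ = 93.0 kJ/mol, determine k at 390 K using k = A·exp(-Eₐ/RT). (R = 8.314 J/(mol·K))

3.09e-01 s⁻¹

Step 1: Use the Arrhenius equation: k = A × exp(-Eₐ/RT)
Step 2: Convert Eₐ to J/mol: 93.0 kJ/mol = 93000 J/mol
Step 3: Calculate the exponent: -Eₐ/(RT) = -93000/(8.314 × 390) = -28.68193
Step 4: k = 8.84e+11 × exp(-28.68193)
Step 5: k = 8.84e+11 × 3.49620e-13 = 3.0906e-01 s⁻¹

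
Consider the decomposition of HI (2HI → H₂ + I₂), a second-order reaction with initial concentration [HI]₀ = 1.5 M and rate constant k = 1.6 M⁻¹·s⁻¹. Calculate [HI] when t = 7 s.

0.08427 M

Step 1: For a second-order reaction: 1/[HI] = 1/[HI]₀ + kt
Step 2: 1/[HI] = 1/1.5 + 1.6 × 7
Step 3: 1/[HI] = 0.6667 + 11.2 = 11.87
Step 4: [HI] = 1/11.87 = 0.08427 M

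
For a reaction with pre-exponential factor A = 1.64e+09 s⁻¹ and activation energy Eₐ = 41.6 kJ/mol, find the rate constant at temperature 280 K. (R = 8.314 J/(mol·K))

2.84e+01 s⁻¹

Step 1: Use the Arrhenius equation: k = A × exp(-Eₐ/RT)
Step 2: Convert Eₐ to J/mol: 41.6 kJ/mol = 41600 J/mol
Step 3: Calculate the exponent: -Eₐ/(RT) = -41600/(8.314 × 280) = -17.87003
Step 4: k = 1.64e+09 × exp(-17.87003)
Step 5: k = 1.64e+09 × 1.73438e-08 = 2.8444e+01 s⁻¹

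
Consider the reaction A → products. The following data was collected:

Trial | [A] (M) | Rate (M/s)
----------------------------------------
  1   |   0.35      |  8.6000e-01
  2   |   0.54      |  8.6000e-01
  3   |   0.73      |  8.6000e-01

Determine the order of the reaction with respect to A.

zeroth order (0)

Step 1: Compare trials - when concentration changes, rate stays constant.
Step 2: rate₂/rate₁ = 8.6000e-01/8.6000e-01 = 1
Step 3: [A]₂/[A]₁ = 0.54/0.35 = 1.543
Step 4: Since rate ratio ≈ (conc ratio)^0, the reaction is zeroth order.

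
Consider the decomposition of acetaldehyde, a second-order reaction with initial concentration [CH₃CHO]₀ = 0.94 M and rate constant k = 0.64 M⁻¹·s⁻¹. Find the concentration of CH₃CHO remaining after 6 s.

0.2039 M

Step 1: For a second-order reaction: 1/[CH₃CHO] = 1/[CH₃CHO]₀ + kt
Step 2: 1/[CH₃CHO] = 1/0.94 + 0.64 × 6
Step 3: 1/[CH₃CHO] = 1.064 + 3.84 = 4.904
Step 4: [CH₃CHO] = 1/4.904 = 0.2039 M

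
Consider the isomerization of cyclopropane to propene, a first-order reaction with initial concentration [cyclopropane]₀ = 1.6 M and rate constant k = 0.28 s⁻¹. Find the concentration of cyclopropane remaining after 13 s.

0.042 M

Step 1: For a first-order reaction: [cyclopropane] = [cyclopropane]₀ × e^(-kt)
Step 2: [cyclopropane] = 1.6 × e^(-0.28 × 13)
Step 3: [cyclopropane] = 1.6 × e^(-3.64)
Step 4: [cyclopropane] = 1.6 × 0.0262523 = 0.042 M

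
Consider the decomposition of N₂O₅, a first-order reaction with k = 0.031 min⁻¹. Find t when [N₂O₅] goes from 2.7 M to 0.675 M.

44.72 min

Step 1: For first-order: t = ln([N₂O₅]₀/[N₂O₅])/k
Step 2: t = ln(2.7/0.675)/0.031
Step 3: t = ln(4)/0.031
Step 4: t = 1.386/0.031 = 44.72 min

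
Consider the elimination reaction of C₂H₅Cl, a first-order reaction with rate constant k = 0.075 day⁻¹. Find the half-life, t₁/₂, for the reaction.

9.242 day

Step 1: For a first-order reaction, t₁/₂ = ln(2)/k
Step 2: t₁/₂ = ln(2)/0.075
Step 3: t₁/₂ = 0.6931/0.075 = 9.242 day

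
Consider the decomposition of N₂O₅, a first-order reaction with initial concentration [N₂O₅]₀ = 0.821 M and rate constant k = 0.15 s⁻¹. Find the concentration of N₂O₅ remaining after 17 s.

0.06411 M

Step 1: For a first-order reaction: [N₂O₅] = [N₂O₅]₀ × e^(-kt)
Step 2: [N₂O₅] = 0.821 × e^(-0.15 × 17)
Step 3: [N₂O₅] = 0.821 × e^(-2.55)
Step 4: [N₂O₅] = 0.821 × 0.0780817 = 0.06411 M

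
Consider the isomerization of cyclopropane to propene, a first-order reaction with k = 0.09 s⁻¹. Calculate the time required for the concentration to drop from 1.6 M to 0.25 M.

20.63 s

Step 1: For first-order: t = ln([cyclopropane]₀/[cyclopropane])/k
Step 2: t = ln(1.6/0.25)/0.09
Step 3: t = ln(6.4)/0.09
Step 4: t = 1.856/0.09 = 20.63 s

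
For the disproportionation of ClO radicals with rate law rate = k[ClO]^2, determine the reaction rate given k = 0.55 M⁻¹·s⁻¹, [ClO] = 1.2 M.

0.792 M/s

Step 1: Identify the rate law: rate = k[ClO]^2
Step 2: Substitute values: rate = 0.55 × (1.2)^2
Step 3: Calculate: rate = 0.55 × 1.44 = 0.792 M/s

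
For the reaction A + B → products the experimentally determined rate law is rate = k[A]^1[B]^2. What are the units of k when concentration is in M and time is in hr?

M⁻²·hr⁻¹

Step 1: Overall order = 1 + 2 = 3.
Step 2: rate has units M·hr⁻¹; [A]^1[B]^2 has units M^3.
Step 3: k = rate/([A]^1[B]^2), so units of k = M^(1-3)·hr⁻¹ = M⁻²·hr⁻¹.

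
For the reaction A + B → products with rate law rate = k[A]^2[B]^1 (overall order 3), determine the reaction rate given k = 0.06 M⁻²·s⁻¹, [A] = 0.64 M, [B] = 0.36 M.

0.008847 M/s

Step 1: The rate law is rate = k[A]^2[B]^1, overall order = 2+1 = 3
Step 2: Substitute values: rate = 0.06 × (0.64)^2 × (0.36)^1
Step 3: rate = 0.06 × 0.4096 × 0.36 = 0.00884736 M/s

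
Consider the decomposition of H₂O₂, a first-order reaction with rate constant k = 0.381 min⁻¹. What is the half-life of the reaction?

1.819 min

Step 1: For a first-order reaction, t₁/₂ = ln(2)/k
Step 2: t₁/₂ = ln(2)/0.381
Step 3: t₁/₂ = 0.6931/0.381 = 1.819 min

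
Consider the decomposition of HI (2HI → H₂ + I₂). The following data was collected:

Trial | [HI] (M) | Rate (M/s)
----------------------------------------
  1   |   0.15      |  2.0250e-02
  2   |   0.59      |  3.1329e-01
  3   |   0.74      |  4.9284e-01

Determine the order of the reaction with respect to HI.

second order (2)

Step 1: Compare trials to find order n where rate₂/rate₁ = ([HI]₂/[HI]₁)^n
Step 2: rate₂/rate₁ = 3.1329e-01/2.0250e-02 = 15.47
Step 3: [HI]₂/[HI]₁ = 0.59/0.15 = 3.933
Step 4: n = ln(15.47)/ln(3.933) = 2.00 ≈ 2
Step 5: The reaction is second order in HI.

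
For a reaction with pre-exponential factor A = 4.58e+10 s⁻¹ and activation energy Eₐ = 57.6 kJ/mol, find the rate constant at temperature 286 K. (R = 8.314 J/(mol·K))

1.38e+00 s⁻¹

Step 1: Use the Arrhenius equation: k = A × exp(-Eₐ/RT)
Step 2: Convert Eₐ to J/mol: 57.6 kJ/mol = 57600 J/mol
Step 3: Calculate the exponent: -Eₐ/(RT) = -57600/(8.314 × 286) = -24.22403
Step 4: k = 4.58e+10 × exp(-24.22403)
Step 5: k = 4.58e+10 × 3.01743e-11 = 1.3820e+00 s⁻¹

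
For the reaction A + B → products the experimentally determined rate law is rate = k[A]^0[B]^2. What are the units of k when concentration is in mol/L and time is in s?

(mol/L)⁻¹·s⁻¹

Step 1: Overall order = 0 + 2 = 2.
Step 2: rate has units mol/L·s⁻¹; [A]^0[B]^2 has units (mol/L)^2.
Step 3: k = rate/([A]^0[B]^2), so units of k = (mol/L)^(1-2)·s⁻¹ = (mol/L)⁻¹·s⁻¹.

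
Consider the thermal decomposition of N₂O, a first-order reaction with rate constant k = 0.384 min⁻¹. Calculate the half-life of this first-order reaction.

1.805 min

Step 1: For a first-order reaction, t₁/₂ = ln(2)/k
Step 2: t₁/₂ = ln(2)/0.384
Step 3: t₁/₂ = 0.6931/0.384 = 1.805 min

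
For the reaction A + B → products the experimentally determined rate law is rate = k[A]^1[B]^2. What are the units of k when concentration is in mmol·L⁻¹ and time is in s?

(mmol·L⁻¹)⁻²·s⁻¹

Step 1: Overall order = 1 + 2 = 3.
Step 2: rate has units mmol·L⁻¹·s⁻¹; [A]^1[B]^2 has units (mmol·L⁻¹)^3.
Step 3: k = rate/([A]^1[B]^2), so units of k = (mmol·L⁻¹)^(1-3)·s⁻¹ = (mmol·L⁻¹)⁻²·s⁻¹.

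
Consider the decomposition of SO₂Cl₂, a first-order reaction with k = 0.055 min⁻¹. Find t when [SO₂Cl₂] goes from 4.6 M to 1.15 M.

25.21 min

Step 1: For first-order: t = ln([SO₂Cl₂]₀/[SO₂Cl₂])/k
Step 2: t = ln(4.6/1.15)/0.055
Step 3: t = ln(4)/0.055
Step 4: t = 1.386/0.055 = 25.21 min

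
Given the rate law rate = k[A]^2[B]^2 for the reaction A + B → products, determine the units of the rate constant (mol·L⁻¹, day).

(mol·L⁻¹)⁻³·day⁻¹

Step 1: Overall order = 2 + 2 = 4.
Step 2: rate has units mol·L⁻¹·day⁻¹; [A]^2[B]^2 has units (mol·L⁻¹)^4.
Step 3: k = rate/([A]^2[B]^2), so units of k = (mol·L⁻¹)^(1-4)·day⁻¹ = (mol·L⁻¹)⁻³·day⁻¹.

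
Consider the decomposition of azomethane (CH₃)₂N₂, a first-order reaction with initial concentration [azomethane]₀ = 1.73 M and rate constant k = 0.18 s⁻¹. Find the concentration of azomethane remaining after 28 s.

0.0112 M

Step 1: For a first-order reaction: [azomethane] = [azomethane]₀ × e^(-kt)
Step 2: [azomethane] = 1.73 × e^(-0.18 × 28)
Step 3: [azomethane] = 1.73 × e^(-5.04)
Step 4: [azomethane] = 1.73 × 0.00647375 = 0.0112 M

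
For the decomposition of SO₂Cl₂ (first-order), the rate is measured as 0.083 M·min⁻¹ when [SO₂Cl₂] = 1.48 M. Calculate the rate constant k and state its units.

0.05608 min⁻¹

Step 1: rate = k[SO₂Cl₂]^1, so k = rate / [SO₂Cl₂]^1.
Step 2: k = 0.083 / (1.48)^1 = 0.083 / 1.48.
Step 3: k = 0.05608 min⁻¹.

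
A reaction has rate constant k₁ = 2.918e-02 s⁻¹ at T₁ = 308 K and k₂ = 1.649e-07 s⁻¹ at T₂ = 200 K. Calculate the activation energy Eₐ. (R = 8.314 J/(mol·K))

57.3 kJ/mol

Step 1: Use the two-temperature Arrhenius form: ln(k₂/k₁) = -Eₐ/R × (1/T₂ - 1/T₁)
Step 2: ln(k₂/k₁) = ln(1.649e-07/2.918e-02) = ln(5.65113e-06) = -12.0837
Step 3: 1/T₂ - 1/T₁ = 1/200 - 1/308 = 1.753247e-03 K⁻¹
Step 4: Eₐ = -R × ln(k₂/k₁) / (1/T₂ - 1/T₁) = -8.314 × -12.0837 / 1.753247e-03
Step 5: Eₐ = 5.7301e+04 J/mol = 57.3 kJ/mol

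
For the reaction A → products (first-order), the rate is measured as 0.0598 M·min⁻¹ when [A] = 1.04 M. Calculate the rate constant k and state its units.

0.0575 min⁻¹

Step 1: rate = k[A]^1, so k = rate / [A]^1.
Step 2: k = 0.0598 / (1.04)^1 = 0.0598 / 1.04.
Step 3: k = 0.0575 min⁻¹.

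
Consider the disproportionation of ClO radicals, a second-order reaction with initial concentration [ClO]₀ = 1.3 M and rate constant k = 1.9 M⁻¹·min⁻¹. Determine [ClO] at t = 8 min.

0.06262 M

Step 1: For a second-order reaction: 1/[ClO] = 1/[ClO]₀ + kt
Step 2: 1/[ClO] = 1/1.3 + 1.9 × 8
Step 3: 1/[ClO] = 0.7692 + 15.2 = 15.97
Step 4: [ClO] = 1/15.97 = 0.06262 M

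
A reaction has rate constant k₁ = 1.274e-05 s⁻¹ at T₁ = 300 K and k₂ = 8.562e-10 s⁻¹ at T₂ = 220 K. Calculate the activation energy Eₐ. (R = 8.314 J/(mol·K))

65.9 kJ/mol

Step 1: Use the two-temperature Arrhenius form: ln(k₂/k₁) = -Eₐ/R × (1/T₂ - 1/T₁)
Step 2: ln(k₂/k₁) = ln(8.562e-10/1.274e-05) = ln(6.72057e-05) = -9.60775
Step 3: 1/T₂ - 1/T₁ = 1/220 - 1/300 = 1.212121e-03 K⁻¹
Step 4: Eₐ = -R × ln(k₂/k₁) / (1/T₂ - 1/T₁) = -8.314 × -9.60775 / 1.212121e-03
Step 5: Eₐ = 6.5900e+04 J/mol = 65.9 kJ/mol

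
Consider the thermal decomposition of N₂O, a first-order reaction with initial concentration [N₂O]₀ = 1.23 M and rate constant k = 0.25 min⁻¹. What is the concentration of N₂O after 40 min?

5.584e-05 M

Step 1: For a first-order reaction: [N₂O] = [N₂O]₀ × e^(-kt)
Step 2: [N₂O] = 1.23 × e^(-0.25 × 40)
Step 3: [N₂O] = 1.23 × e^(-10)
Step 4: [N₂O] = 1.23 × 4.53999e-05 = 5.584e-05 M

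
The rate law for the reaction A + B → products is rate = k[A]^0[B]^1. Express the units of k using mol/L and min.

min⁻¹

Step 1: Overall order = 0 + 1 = 1.
Step 2: rate has units mol/L·min⁻¹; [A]^0[B]^1 has units (mol/L)^1.
Step 3: k = rate/([A]^0[B]^1), so units of k = (mol/L)^(1-1)·min⁻¹ = min⁻¹.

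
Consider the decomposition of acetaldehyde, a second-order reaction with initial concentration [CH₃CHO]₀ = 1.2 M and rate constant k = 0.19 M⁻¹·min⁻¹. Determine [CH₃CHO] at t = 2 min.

0.8242 M

Step 1: For a second-order reaction: 1/[CH₃CHO] = 1/[CH₃CHO]₀ + kt
Step 2: 1/[CH₃CHO] = 1/1.2 + 0.19 × 2
Step 3: 1/[CH₃CHO] = 0.8333 + 0.38 = 1.213
Step 4: [CH₃CHO] = 1/1.213 = 0.8242 M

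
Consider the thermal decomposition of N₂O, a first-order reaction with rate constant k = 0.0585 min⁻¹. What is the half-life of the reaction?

11.85 min

Step 1: For a first-order reaction, t₁/₂ = ln(2)/k
Step 2: t₁/₂ = ln(2)/0.0585
Step 3: t₁/₂ = 0.6931/0.0585 = 11.85 min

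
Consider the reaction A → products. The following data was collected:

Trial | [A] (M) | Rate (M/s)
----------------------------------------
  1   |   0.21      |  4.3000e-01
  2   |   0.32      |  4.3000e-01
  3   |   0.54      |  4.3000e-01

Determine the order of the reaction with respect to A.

zeroth order (0)

Step 1: Compare trials - when concentration changes, rate stays constant.
Step 2: rate₂/rate₁ = 4.3000e-01/4.3000e-01 = 1
Step 3: [A]₂/[A]₁ = 0.32/0.21 = 1.524
Step 4: Since rate ratio ≈ (conc ratio)^0, the reaction is zeroth order.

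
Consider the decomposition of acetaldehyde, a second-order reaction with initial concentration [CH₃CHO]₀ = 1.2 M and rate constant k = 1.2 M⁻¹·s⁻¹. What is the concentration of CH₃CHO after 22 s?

0.03672 M

Step 1: For a second-order reaction: 1/[CH₃CHO] = 1/[CH₃CHO]₀ + kt
Step 2: 1/[CH₃CHO] = 1/1.2 + 1.2 × 22
Step 3: 1/[CH₃CHO] = 0.8333 + 26.4 = 27.23
Step 4: [CH₃CHO] = 1/27.23 = 0.03672 M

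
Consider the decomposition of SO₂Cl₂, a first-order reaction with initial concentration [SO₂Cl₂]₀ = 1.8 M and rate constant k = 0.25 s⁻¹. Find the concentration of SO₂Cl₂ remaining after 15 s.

0.04233 M

Step 1: For a first-order reaction: [SO₂Cl₂] = [SO₂Cl₂]₀ × e^(-kt)
Step 2: [SO₂Cl₂] = 1.8 × e^(-0.25 × 15)
Step 3: [SO₂Cl₂] = 1.8 × e^(-3.75)
Step 4: [SO₂Cl₂] = 1.8 × 0.0235177 = 0.04233 M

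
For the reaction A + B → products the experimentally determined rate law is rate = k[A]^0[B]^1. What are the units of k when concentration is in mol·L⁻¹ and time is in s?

s⁻¹

Step 1: Overall order = 0 + 1 = 1.
Step 2: rate has units mol·L⁻¹·s⁻¹; [A]^0[B]^1 has units (mol·L⁻¹)^1.
Step 3: k = rate/([A]^0[B]^1), so units of k = (mol·L⁻¹)^(1-1)·s⁻¹ = s⁻¹.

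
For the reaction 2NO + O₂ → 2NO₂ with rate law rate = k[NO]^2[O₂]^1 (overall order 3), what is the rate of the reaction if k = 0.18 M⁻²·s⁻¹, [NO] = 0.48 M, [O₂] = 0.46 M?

0.01908 M/s

Step 1: The rate law is rate = k[NO]^2[O₂]^1, overall order = 2+1 = 3
Step 2: Substitute values: rate = 0.18 × (0.48)^2 × (0.46)^1
Step 3: rate = 0.18 × 0.2304 × 0.46 = 0.0190771 M/s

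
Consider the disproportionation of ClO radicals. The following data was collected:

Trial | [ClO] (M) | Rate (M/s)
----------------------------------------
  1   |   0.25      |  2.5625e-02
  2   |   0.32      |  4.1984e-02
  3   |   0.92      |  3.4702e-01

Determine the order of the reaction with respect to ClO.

second order (2)

Step 1: Compare trials to find order n where rate₂/rate₁ = ([ClO]₂/[ClO]₁)^n
Step 2: rate₂/rate₁ = 4.1984e-02/2.5625e-02 = 1.638
Step 3: [ClO]₂/[ClO]₁ = 0.32/0.25 = 1.28
Step 4: n = ln(1.638)/ln(1.28) = 2.00 ≈ 2
Step 5: The reaction is second order in ClO.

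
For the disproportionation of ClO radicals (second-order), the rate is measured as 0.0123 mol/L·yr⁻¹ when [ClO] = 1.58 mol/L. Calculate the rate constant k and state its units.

0.004927 (mol/L)⁻¹·yr⁻¹

Step 1: rate = k[ClO]^2, so k = rate / [ClO]^2.
Step 2: k = 0.0123 / (1.58)^2 = 0.0123 / 2.496.
Step 3: k = 0.004927 (mol/L)⁻¹·yr⁻¹.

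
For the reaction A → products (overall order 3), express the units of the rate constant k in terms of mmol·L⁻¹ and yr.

(mmol·L⁻¹)⁻²·yr⁻¹

Step 1: For overall order n, rate = k × (concentration)^n.
Step 2: Rate has units mmol·L⁻¹·yr⁻¹; concentration term has units (mmol·L⁻¹)^3.
Step 3: k = rate / (concentration)^n, so units of k = (mmol·L⁻¹)^(1-3)·yr⁻¹ = (mmol·L⁻¹)⁻²·yr⁻¹.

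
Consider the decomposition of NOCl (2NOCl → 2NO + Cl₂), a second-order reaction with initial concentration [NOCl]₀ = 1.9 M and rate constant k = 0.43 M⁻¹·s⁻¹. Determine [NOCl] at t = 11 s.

0.1902 M

Step 1: For a second-order reaction: 1/[NOCl] = 1/[NOCl]₀ + kt
Step 2: 1/[NOCl] = 1/1.9 + 0.43 × 11
Step 3: 1/[NOCl] = 0.5263 + 4.73 = 5.256
Step 4: [NOCl] = 1/5.256 = 0.1902 M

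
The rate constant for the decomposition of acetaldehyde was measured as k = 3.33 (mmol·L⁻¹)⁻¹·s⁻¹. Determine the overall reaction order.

second order (2)

Step 1: The units of k for an nth-order reaction are (concentration)^(1-n)·(time)⁻¹.
Step 2: Here k has units (mmol·L⁻¹)⁻¹·s⁻¹, so the concentration exponent is -1.
Step 3: 1 - n = -1 ⇒ n = 2. The reaction is second order.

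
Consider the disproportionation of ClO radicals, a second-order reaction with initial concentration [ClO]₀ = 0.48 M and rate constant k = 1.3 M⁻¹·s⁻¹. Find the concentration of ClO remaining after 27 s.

0.02689 M

Step 1: For a second-order reaction: 1/[ClO] = 1/[ClO]₀ + kt
Step 2: 1/[ClO] = 1/0.48 + 1.3 × 27
Step 3: 1/[ClO] = 2.083 + 35.1 = 37.18
Step 4: [ClO] = 1/37.18 = 0.02689 M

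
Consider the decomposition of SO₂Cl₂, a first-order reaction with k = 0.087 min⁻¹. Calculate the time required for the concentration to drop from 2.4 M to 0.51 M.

17.8 min

Step 1: For first-order: t = ln([SO₂Cl₂]₀/[SO₂Cl₂])/k
Step 2: t = ln(2.4/0.51)/0.087
Step 3: t = ln(4.706)/0.087
Step 4: t = 1.549/0.087 = 17.8 min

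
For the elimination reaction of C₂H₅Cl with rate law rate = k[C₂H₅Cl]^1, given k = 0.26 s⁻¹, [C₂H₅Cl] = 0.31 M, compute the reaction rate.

0.0806 M/s

Step 1: Identify the rate law: rate = k[C₂H₅Cl]^1
Step 2: Substitute values: rate = 0.26 × (0.31)^1
Step 3: Calculate: rate = 0.26 × 0.31 = 0.0806 M/s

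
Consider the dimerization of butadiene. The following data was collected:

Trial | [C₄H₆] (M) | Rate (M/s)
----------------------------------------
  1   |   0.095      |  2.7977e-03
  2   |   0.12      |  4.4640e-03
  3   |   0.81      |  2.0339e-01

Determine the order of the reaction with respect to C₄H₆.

second order (2)

Step 1: Compare trials to find order n where rate₂/rate₁ = ([C₄H₆]₂/[C₄H₆]₁)^n
Step 2: rate₂/rate₁ = 4.4640e-03/2.7977e-03 = 1.596
Step 3: [C₄H₆]₂/[C₄H₆]₁ = 0.12/0.095 = 1.263
Step 4: n = ln(1.596)/ln(1.263) = 2.00 ≈ 2
Step 5: The reaction is second order in C₄H₆.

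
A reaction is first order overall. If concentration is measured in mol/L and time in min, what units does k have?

min⁻¹

Step 1: For overall order n, rate = k × (concentration)^n.
Step 2: Rate has units mol/L·min⁻¹; concentration term has units (mol/L)^1.
Step 3: k = rate / (concentration)^n, so units of k = (mol/L)^(1-1)·min⁻¹ = min⁻¹.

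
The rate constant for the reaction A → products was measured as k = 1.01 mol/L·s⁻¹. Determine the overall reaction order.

zeroth order (0)

Step 1: The units of k for an nth-order reaction are (concentration)^(1-n)·(time)⁻¹.
Step 2: Here k has units mol/L·s⁻¹, so the concentration exponent is 1.
Step 3: 1 - n = 1 ⇒ n = 0. The reaction is zeroth order.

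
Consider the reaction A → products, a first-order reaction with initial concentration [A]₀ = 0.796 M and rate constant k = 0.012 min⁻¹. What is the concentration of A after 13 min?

0.681 M

Step 1: For a first-order reaction: [A] = [A]₀ × e^(-kt)
Step 2: [A] = 0.796 × e^(-0.012 × 13)
Step 3: [A] = 0.796 × e^(-0.156)
Step 4: [A] = 0.796 × 0.855559 = 0.681 M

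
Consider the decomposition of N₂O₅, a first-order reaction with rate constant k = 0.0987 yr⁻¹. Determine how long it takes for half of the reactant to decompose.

7.023 yr

Step 1: For a first-order reaction, t₁/₂ = ln(2)/k
Step 2: t₁/₂ = ln(2)/0.0987
Step 3: t₁/₂ = 0.6931/0.0987 = 7.023 yr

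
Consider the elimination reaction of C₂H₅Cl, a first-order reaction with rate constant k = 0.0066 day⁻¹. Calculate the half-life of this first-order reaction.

105 day

Step 1: For a first-order reaction, t₁/₂ = ln(2)/k
Step 2: t₁/₂ = ln(2)/0.0066
Step 3: t₁/₂ = 0.6931/0.0066 = 105 day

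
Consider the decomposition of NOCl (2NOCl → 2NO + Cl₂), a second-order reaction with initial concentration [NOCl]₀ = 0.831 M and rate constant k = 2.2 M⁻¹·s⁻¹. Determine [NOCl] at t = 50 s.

0.008993 M

Step 1: For a second-order reaction: 1/[NOCl] = 1/[NOCl]₀ + kt
Step 2: 1/[NOCl] = 1/0.831 + 2.2 × 50
Step 3: 1/[NOCl] = 1.203 + 110 = 111.2
Step 4: [NOCl] = 1/111.2 = 0.008993 M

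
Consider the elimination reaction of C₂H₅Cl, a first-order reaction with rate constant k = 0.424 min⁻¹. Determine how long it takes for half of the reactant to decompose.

1.635 min

Step 1: For a first-order reaction, t₁/₂ = ln(2)/k
Step 2: t₁/₂ = ln(2)/0.424
Step 3: t₁/₂ = 0.6931/0.424 = 1.635 min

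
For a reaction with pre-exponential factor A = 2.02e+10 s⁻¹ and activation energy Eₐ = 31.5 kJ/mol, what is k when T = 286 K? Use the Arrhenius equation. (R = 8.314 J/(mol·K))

3.56e+04 s⁻¹

Step 1: Use the Arrhenius equation: k = A × exp(-Eₐ/RT)
Step 2: Convert Eₐ to J/mol: 31.5 kJ/mol = 31500 J/mol
Step 3: Calculate the exponent: -Eₐ/(RT) = -31500/(8.314 × 286) = -13.24752
Step 4: k = 2.02e+10 × exp(-13.24752)
Step 5: k = 2.02e+10 × 1.76472e-06 = 3.5647e+04 s⁻¹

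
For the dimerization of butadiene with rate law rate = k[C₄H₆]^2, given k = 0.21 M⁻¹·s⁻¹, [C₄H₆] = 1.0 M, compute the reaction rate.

0.21 M/s

Step 1: Identify the rate law: rate = k[C₄H₆]^2
Step 2: Substitute values: rate = 0.21 × (1.0)^2
Step 3: Calculate: rate = 0.21 × 1 = 0.21 M/s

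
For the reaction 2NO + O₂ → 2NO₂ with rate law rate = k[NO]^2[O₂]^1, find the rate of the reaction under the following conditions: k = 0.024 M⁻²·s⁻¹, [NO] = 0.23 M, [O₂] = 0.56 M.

0.000711 M/s

Step 1: The rate law is rate = k[NO]^2[O₂]^1
Step 2: Substitute: rate = 0.024 × (0.23)^2 × (0.56)^1
Step 3: rate = 0.024 × 0.0529 × 0.56 = 0.000710976 M/s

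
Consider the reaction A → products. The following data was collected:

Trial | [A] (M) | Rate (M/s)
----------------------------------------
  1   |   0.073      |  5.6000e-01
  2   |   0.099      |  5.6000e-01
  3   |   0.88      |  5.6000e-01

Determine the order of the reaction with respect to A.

zeroth order (0)

Step 1: Compare trials - when concentration changes, rate stays constant.
Step 2: rate₂/rate₁ = 5.6000e-01/5.6000e-01 = 1
Step 3: [A]₂/[A]₁ = 0.099/0.073 = 1.356
Step 4: Since rate ratio ≈ (conc ratio)^0, the reaction is zeroth order.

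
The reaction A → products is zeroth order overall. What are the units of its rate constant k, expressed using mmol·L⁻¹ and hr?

mmol·L⁻¹·hr⁻¹

Step 1: For overall order n, rate = k × (concentration)^n.
Step 2: Rate has units mmol·L⁻¹·hr⁻¹; concentration term has units (mmol·L⁻¹)^0.
Step 3: k = rate / (concentration)^n, so units of k = (mmol·L⁻¹)^(1-0)·hr⁻¹ = mmol·L⁻¹·hr⁻¹.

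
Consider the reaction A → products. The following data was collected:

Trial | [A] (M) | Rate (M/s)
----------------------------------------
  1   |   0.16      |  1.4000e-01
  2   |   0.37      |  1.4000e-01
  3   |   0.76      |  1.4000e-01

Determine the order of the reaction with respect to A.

zeroth order (0)

Step 1: Compare trials - when concentration changes, rate stays constant.
Step 2: rate₂/rate₁ = 1.4000e-01/1.4000e-01 = 1
Step 3: [A]₂/[A]₁ = 0.37/0.16 = 2.312
Step 4: Since rate ratio ≈ (conc ratio)^0, the reaction is zeroth order.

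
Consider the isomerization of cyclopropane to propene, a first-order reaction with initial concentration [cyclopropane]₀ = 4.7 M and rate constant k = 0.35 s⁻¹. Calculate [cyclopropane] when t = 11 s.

0.1 M

Step 1: For a first-order reaction: [cyclopropane] = [cyclopropane]₀ × e^(-kt)
Step 2: [cyclopropane] = 4.7 × e^(-0.35 × 11)
Step 3: [cyclopropane] = 4.7 × e^(-3.85)
Step 4: [cyclopropane] = 4.7 × 0.0212797 = 0.1 M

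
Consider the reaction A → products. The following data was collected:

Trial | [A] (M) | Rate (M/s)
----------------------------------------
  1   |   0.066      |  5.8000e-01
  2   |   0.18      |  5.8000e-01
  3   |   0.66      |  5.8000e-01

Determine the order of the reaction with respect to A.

zeroth order (0)

Step 1: Compare trials - when concentration changes, rate stays constant.
Step 2: rate₂/rate₁ = 5.8000e-01/5.8000e-01 = 1
Step 3: [A]₂/[A]₁ = 0.18/0.066 = 2.727
Step 4: Since rate ratio ≈ (conc ratio)^0, the reaction is zeroth order.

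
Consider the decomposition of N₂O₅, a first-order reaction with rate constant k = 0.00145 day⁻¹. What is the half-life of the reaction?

478 day

Step 1: For a first-order reaction, t₁/₂ = ln(2)/k
Step 2: t₁/₂ = ln(2)/0.00145
Step 3: t₁/₂ = 0.6931/0.00145 = 478 day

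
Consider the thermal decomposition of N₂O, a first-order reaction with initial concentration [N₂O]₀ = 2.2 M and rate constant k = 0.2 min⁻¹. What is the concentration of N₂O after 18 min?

0.06011 M

Step 1: For a first-order reaction: [N₂O] = [N₂O]₀ × e^(-kt)
Step 2: [N₂O] = 2.2 × e^(-0.2 × 18)
Step 3: [N₂O] = 2.2 × e^(-3.6)
Step 4: [N₂O] = 2.2 × 0.0273237 = 0.06011 M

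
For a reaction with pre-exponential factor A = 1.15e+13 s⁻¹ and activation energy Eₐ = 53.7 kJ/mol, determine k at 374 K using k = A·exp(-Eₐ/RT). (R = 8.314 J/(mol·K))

3.63e+05 s⁻¹

Step 1: Use the Arrhenius equation: k = A × exp(-Eₐ/RT)
Step 2: Convert Eₐ to J/mol: 53.7 kJ/mol = 53700 J/mol
Step 3: Calculate the exponent: -Eₐ/(RT) = -53700/(8.314 × 374) = -17.27001
Step 4: k = 1.15e+13 × exp(-17.27001)
Step 5: k = 1.15e+13 × 3.16031e-08 = 3.6344e+05 s⁻¹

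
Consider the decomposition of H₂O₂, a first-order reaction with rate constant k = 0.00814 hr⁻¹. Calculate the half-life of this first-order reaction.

85.15 hr

Step 1: For a first-order reaction, t₁/₂ = ln(2)/k
Step 2: t₁/₂ = ln(2)/0.00814
Step 3: t₁/₂ = 0.6931/0.00814 = 85.15 hr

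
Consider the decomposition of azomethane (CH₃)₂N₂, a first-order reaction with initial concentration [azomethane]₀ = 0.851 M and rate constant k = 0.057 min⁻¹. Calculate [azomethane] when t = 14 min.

0.3831 M

Step 1: For a first-order reaction: [azomethane] = [azomethane]₀ × e^(-kt)
Step 2: [azomethane] = 0.851 × e^(-0.057 × 14)
Step 3: [azomethane] = 0.851 × e^(-0.798)
Step 4: [azomethane] = 0.851 × 0.450229 = 0.3831 M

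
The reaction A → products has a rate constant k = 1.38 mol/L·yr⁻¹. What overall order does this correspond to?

zeroth order (0)

Step 1: The units of k for an nth-order reaction are (concentration)^(1-n)·(time)⁻¹.
Step 2: Here k has units mol/L·yr⁻¹, so the concentration exponent is 1.
Step 3: 1 - n = 1 ⇒ n = 0. The reaction is zeroth order.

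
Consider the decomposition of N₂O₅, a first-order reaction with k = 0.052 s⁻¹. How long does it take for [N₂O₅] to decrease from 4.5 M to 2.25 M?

13.33 s

Step 1: For first-order: t = ln([N₂O₅]₀/[N₂O₅])/k
Step 2: t = ln(4.5/2.25)/0.052
Step 3: t = ln(2)/0.052
Step 4: t = 0.6931/0.052 = 13.33 s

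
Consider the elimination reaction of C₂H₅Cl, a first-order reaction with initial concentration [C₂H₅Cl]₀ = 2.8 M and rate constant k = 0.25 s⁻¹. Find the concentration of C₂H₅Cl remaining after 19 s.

0.02422 M

Step 1: For a first-order reaction: [C₂H₅Cl] = [C₂H₅Cl]₀ × e^(-kt)
Step 2: [C₂H₅Cl] = 2.8 × e^(-0.25 × 19)
Step 3: [C₂H₅Cl] = 2.8 × e^(-4.75)
Step 4: [C₂H₅Cl] = 2.8 × 0.0086517 = 0.02422 M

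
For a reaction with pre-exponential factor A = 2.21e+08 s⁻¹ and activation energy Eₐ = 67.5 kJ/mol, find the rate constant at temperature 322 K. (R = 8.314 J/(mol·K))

2.48e-03 s⁻¹

Step 1: Use the Arrhenius equation: k = A × exp(-Eₐ/RT)
Step 2: Convert Eₐ to J/mol: 67.5 kJ/mol = 67500 J/mol
Step 3: Calculate the exponent: -Eₐ/(RT) = -67500/(8.314 × 322) = -25.21378
Step 4: k = 2.21e+08 × exp(-25.21378)
Step 5: k = 2.21e+08 × 1.12149e-11 = 2.4785e-03 s⁻¹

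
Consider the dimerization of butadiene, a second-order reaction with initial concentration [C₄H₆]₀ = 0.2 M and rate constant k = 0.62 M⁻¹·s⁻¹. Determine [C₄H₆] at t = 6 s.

0.1147 M

Step 1: For a second-order reaction: 1/[C₄H₆] = 1/[C₄H₆]₀ + kt
Step 2: 1/[C₄H₆] = 1/0.2 + 0.62 × 6
Step 3: 1/[C₄H₆] = 5 + 3.72 = 8.72
Step 4: [C₄H₆] = 1/8.72 = 0.1147 M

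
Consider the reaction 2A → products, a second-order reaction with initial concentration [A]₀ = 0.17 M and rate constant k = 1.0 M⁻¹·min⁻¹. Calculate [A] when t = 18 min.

0.04187 M

Step 1: For a second-order reaction: 1/[A] = 1/[A]₀ + kt
Step 2: 1/[A] = 1/0.17 + 1.0 × 18
Step 3: 1/[A] = 5.882 + 18 = 23.88
Step 4: [A] = 1/23.88 = 0.04187 M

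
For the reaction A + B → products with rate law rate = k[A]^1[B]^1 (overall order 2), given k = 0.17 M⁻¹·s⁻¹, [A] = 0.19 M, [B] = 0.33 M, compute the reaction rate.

0.01066 M/s

Step 1: The rate law is rate = k[A]^1[B]^1, overall order = 1+1 = 2
Step 2: Substitute values: rate = 0.17 × (0.19)^1 × (0.33)^1
Step 3: rate = 0.17 × 0.19 × 0.33 = 0.010659 M/s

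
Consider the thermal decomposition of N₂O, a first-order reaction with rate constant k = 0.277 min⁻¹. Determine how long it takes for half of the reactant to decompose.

2.502 min

Step 1: For a first-order reaction, t₁/₂ = ln(2)/k
Step 2: t₁/₂ = ln(2)/0.277
Step 3: t₁/₂ = 0.6931/0.277 = 2.502 min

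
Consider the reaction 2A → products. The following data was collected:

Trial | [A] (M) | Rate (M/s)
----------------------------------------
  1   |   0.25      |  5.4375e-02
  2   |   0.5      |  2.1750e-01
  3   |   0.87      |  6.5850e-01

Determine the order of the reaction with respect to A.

second order (2)

Step 1: Compare trials to find order n where rate₂/rate₁ = ([A]₂/[A]₁)^n
Step 2: rate₂/rate₁ = 2.1750e-01/5.4375e-02 = 4
Step 3: [A]₂/[A]₁ = 0.5/0.25 = 2
Step 4: n = ln(4)/ln(2) = 2.00 ≈ 2
Step 5: The reaction is second order in A.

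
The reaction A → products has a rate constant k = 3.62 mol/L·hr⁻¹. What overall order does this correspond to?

zeroth order (0)

Step 1: The units of k for an nth-order reaction are (concentration)^(1-n)·(time)⁻¹.
Step 2: Here k has units mol/L·hr⁻¹, so the concentration exponent is 1.
Step 3: 1 - n = 1 ⇒ n = 0. The reaction is zeroth order.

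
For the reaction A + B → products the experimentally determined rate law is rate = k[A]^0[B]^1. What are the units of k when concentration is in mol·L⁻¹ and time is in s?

s⁻¹

Step 1: Overall order = 0 + 1 = 1.
Step 2: rate has units mol·L⁻¹·s⁻¹; [A]^0[B]^1 has units (mol·L⁻¹)^1.
Step 3: k = rate/([A]^0[B]^1), so units of k = (mol·L⁻¹)^(1-1)·s⁻¹ = s⁻¹.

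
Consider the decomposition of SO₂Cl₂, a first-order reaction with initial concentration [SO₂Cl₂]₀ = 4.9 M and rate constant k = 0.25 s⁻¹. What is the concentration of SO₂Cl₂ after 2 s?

2.972 M

Step 1: For a first-order reaction: [SO₂Cl₂] = [SO₂Cl₂]₀ × e^(-kt)
Step 2: [SO₂Cl₂] = 4.9 × e^(-0.25 × 2)
Step 3: [SO₂Cl₂] = 4.9 × e^(-0.5)
Step 4: [SO₂Cl₂] = 4.9 × 0.606531 = 2.972 M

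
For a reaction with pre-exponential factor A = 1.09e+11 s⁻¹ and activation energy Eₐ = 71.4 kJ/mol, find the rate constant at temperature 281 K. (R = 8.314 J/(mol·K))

5.81e-03 s⁻¹

Step 1: Use the Arrhenius equation: k = A × exp(-Eₐ/RT)
Step 2: Convert Eₐ to J/mol: 71.4 kJ/mol = 71400 J/mol
Step 3: Calculate the exponent: -Eₐ/(RT) = -71400/(8.314 × 281) = -30.56201
Step 4: k = 1.09e+11 × exp(-30.56201)
Step 5: k = 1.09e+11 × 5.33443e-14 = 5.8145e-03 s⁻¹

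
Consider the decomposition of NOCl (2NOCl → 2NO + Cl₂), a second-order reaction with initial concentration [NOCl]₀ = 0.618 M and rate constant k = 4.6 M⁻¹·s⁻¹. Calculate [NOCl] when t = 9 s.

0.02325 M

Step 1: For a second-order reaction: 1/[NOCl] = 1/[NOCl]₀ + kt
Step 2: 1/[NOCl] = 1/0.618 + 4.6 × 9
Step 3: 1/[NOCl] = 1.618 + 41.4 = 43.02
Step 4: [NOCl] = 1/43.02 = 0.02325 M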